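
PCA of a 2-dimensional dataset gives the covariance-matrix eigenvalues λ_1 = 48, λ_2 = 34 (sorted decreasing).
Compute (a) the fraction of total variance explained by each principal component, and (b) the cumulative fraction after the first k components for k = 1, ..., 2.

Step 1 — total variance = trace(Sigma) = Σ λ_i = 48 + 34 = 82.

Step 2 — fraction explained by component i = λ_i / Σ λ:
  PC1: 48/82 = 0.5854
  PC2: 34/82 = 0.4146

Step 3 — cumulative fraction after k components = (λ_1 + ... + λ_k) / Σ λ:
  k = 1: 48/82 = 0.5854
  k = 2: (48 + 34)/82 = 82/82 = 1

Summary (fraction, with percent):

explained: PC1 0.5854 (58.54%), PC2 0.4146 (41.46%);  cumulative: 0.5854, 1


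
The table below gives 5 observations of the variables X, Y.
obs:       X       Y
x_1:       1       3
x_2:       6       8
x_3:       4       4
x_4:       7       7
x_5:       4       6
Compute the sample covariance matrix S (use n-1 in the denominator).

Step 1 — column means:
  mean(X) = (1 + 6 + 4 + 7 + 4) / 5 = 22/5 = 4.4
  mean(Y) = (3 + 8 + 4 + 7 + 6) / 5 = 28/5 = 5.6

Step 2 — sample covariance S[i,j] = (1/(n-1)) · Σ_k (x_{k,i} - mean_i) · (x_{k,j} - mean_j), with n-1 = 4.
  S[X,X] = ((-3.4)·(-3.4) + (1.6)·(1.6) + (-0.4)·(-0.4) + (2.6)·(2.6) + (-0.4)·(-0.4)) / 4 = 21.2/4 = 5.3
  S[X,Y] = ((-3.4)·(-2.6) + (1.6)·(2.4) + (-0.4)·(-1.6) + (2.6)·(1.4) + (-0.4)·(0.4)) / 4 = 16.8/4 = 4.2
  S[Y,Y] = ((-2.6)·(-2.6) + (2.4)·(2.4) + (-1.6)·(-1.6) + (1.4)·(1.4) + (0.4)·(0.4)) / 4 = 17.2/4 = 4.3

S is symmetric (S[j,i] = S[i,j]). Assembling:

S = [[5.3, 4.2],
 [4.2, 4.3]]


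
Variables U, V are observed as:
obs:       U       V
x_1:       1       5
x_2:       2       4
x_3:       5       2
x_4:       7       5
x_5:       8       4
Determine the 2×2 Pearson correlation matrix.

Step 1 — column means:
  mean(U) = (1 + 2 + 5 + 7 + 8) / 5 = 23/5 = 4.6
  mean(V) = (5 + 4 + 2 + 5 + 4) / 5 = 20/5 = 4

Step 2 — sample variances and covariances s[i,j] = (1/(n-1)) · Σ_k (x_{k,i} - mean_i) · (x_{k,j} - mean_j), with n-1 = 4:
  s[U,U] = ((-3.6)·(-3.6) + (-2.6)·(-2.6) + (0.4)·(0.4) + (2.4)·(2.4) + (3.4)·(3.4)) / 4 = 37.2/4 = 9.3
  s[U,V] = ((-3.6)·(1) + (-2.6)·(0) + (0.4)·(-2) + (2.4)·(1) + (3.4)·(0)) / 4 = -2/4 = -0.5
  s[V,V] = ((1)·(1) + (0)·(0) + (-2)·(-2) + (1)·(1) + (0)·(0)) / 4 = 6/4 = 1.5
  Sample standard deviations s_i = √(s[i,i]):
  s(U) = √(9.3) = 3.0496
  s(V) = √(1.5) = 1.2247

Step 3 — r_{ij} = s_{ij} / (s_i · s_j):
  r[U,U] = 1 (diagonal).
  r[U,V] = -0.5 / (3.0496 · 1.2247) = -0.5 / 3.735 = -0.1339
  r[V,V] = 1 (diagonal).

R is symmetric with unit diagonal. Assembling:

R = [[1, -0.1339],
 [-0.1339, 1]]


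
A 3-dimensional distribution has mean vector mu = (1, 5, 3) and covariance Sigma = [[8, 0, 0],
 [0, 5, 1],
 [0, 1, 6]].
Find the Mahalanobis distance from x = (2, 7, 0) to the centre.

Step 1 — centre the observation: (x - mu) = (1, 2, -3).

Step 2 — invert Sigma (cofactor / det for 3×3, or solve directly):
  Sigma^{-1} = [[0.125, 0, 0],
 [0, 0.2069, -0.0345],
 [0, -0.0345, 0.1724]].

Step 3 — form the quadratic (x - mu)^T · Sigma^{-1} · (x - mu):
  Sigma^{-1} · (x - mu) = (0.125, 0.5172, -0.5862).
  (x - mu)^T · [Sigma^{-1} · (x - mu)] = (1)·(0.125) + (2)·(0.5172) + (-3)·(-0.5862) = 2.9181.

Step 4 — take square root: d = √(2.9181) ≈ 1.7082.

d(x, mu) = √(2.9181) ≈ 1.7082


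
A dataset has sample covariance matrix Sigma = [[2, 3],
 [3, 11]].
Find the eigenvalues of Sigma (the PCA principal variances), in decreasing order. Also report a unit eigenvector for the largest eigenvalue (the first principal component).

Step 1 — characteristic polynomial of 2×2 Sigma:
  det(Sigma - λI) = λ² - trace · λ + det = 0.
  trace = 2 + 11 = 13, det = 2·11 - (3)² = 13.
Step 2 — discriminant:
  Δ = trace² - 4·det = 169 - 52 = 117.
Step 3 — eigenvalues:
  λ = (trace ± √Δ)/2 = (13 ± 10.8167)/2,
  λ_1 = 11.9083,  λ_2 = 1.0917.

Step 4 — unit eigenvector for λ_1: solve (Sigma - λ_1 I)v = 0. First row:
  (2 - 11.9083)·v_x + (3)·v_y = 0, i.e. (-9.9083)·v_x + (3)·v_y = 0,
  so v ∝ (b, λ_1 - a) = (3, 9.9083) = u.
  ||u|| = √((3)² + (9.9083)²) = √(107.1749) ≈ 10.3525,
  v_1 = u/||u|| ≈ (0.2898, 0.9571) (||v_1|| = 1).

λ_1 = 11.9083,  λ_2 = 1.0917;  v_1 ≈ (0.2898, 0.9571)


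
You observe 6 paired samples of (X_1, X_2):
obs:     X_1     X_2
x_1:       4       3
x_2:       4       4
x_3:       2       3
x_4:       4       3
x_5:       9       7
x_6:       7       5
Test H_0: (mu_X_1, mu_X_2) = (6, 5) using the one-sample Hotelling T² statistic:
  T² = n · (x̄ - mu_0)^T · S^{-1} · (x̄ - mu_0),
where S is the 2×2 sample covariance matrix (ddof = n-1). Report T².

Step 1 — sample mean vector:
  mean(X_1) = (4 + 4 + 2 + 4 + 9 + 7) / 6 = 30/6 = 5
  mean(X_2) = (3 + 4 + 3 + 3 + 7 + 5) / 6 = 25/6 = 4.1667
  x̄ = (5, 4.1667),  deviation x̄ - mu_0 = (5, 4.1667) - (6, 5) = (-1, -0.8333).

Step 2 — sample covariance matrix, S[i,j] = (1/(n-1)) · Σ_k (x_{k,i} - mean_i) · (x_{k,j} - mean_j), divisor n-1 = 5:
  S[X_1,X_1] = ((-1)·(-1) + (-1)·(-1) + (-3)·(-3) + (-1)·(-1) + (4)·(4) + (2)·(2)) / 5 = 32/5 = 6.4
  S[X_1,X_2] = ((-1)·(-1.1667) + (-1)·(-0.1667) + (-3)·(-1.1667) + (-1)·(-1.1667) + (4)·(2.8333) + (2)·(0.8333)) / 5 = 19/5 = 3.8
  S[X_2,X_2] = ((-1.1667)·(-1.1667) + (-0.1667)·(-0.1667) + (-1.1667)·(-1.1667) + (-1.1667)·(-1.1667) + (2.8333)·(2.8333) + (0.8333)·(0.8333)) / 5 = 12.8333/5 = 2.5667
  S = [[6.4, 3.8],
 [3.8, 2.5667]].

Step 3 — invert S. det(S) = 6.4·2.5667 - (3.8)² = 1.9867.
  S^{-1} = (1/det) · [[d, -b], [-b, a]] = [[1.2919, -1.9128],
 [-1.9128, 3.2215]].

Step 4 — quadratic form (x̄ - mu_0)^T · S^{-1} · (x̄ - mu_0):
  S^{-1} · (x̄ - mu_0) = (0.302, -0.7718),
  (x̄ - mu_0)^T · [...] = (-1)·(0.302) + (-0.8333)·(-0.7718) = 0.3412.

Step 5 — scale by n: T² = 6 · 0.3412 = 2.047.

T² ≈ 2.047


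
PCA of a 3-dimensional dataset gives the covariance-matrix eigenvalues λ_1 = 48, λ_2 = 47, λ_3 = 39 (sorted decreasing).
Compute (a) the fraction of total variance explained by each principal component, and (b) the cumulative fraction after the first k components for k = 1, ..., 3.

Step 1 — total variance = trace(Sigma) = Σ λ_i = 48 + 47 + 39 = 134.

Step 2 — fraction explained by component i = λ_i / Σ λ:
  PC1: 48/134 = 0.3582
  PC2: 47/134 = 0.3507
  PC3: 39/134 = 0.291

Step 3 — cumulative fraction after k components = (λ_1 + ... + λ_k) / Σ λ:
  k = 1: 48/134 = 0.3582
  k = 2: (48 + 47)/134 = 95/134 = 0.709
  k = 3: (48 + 47 + 39)/134 = 134/134 = 1

Summary (fraction, with percent):

explained: PC1 0.3582 (35.82%), PC2 0.3507 (35.07%), PC3 0.291 (29.1%);  cumulative: 0.3582, 0.709, 1


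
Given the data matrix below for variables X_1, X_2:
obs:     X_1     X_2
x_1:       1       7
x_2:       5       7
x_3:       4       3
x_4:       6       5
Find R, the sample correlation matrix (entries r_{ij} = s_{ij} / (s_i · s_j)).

Step 1 — column means:
  mean(X_1) = (1 + 5 + 4 + 6) / 4 = 16/4 = 4
  mean(X_2) = (7 + 7 + 3 + 5) / 4 = 22/4 = 5.5

Step 2 — sample variances and covariances s[i,j] = (1/(n-1)) · Σ_k (x_{k,i} - mean_i) · (x_{k,j} - mean_j), with n-1 = 3:
  s[X_1,X_1] = ((-3)·(-3) + (1)·(1) + (0)·(0) + (2)·(2)) / 3 = 14/3 = 4.6667
  s[X_1,X_2] = ((-3)·(1.5) + (1)·(1.5) + (0)·(-2.5) + (2)·(-0.5)) / 3 = -4/3 = -1.3333
  s[X_2,X_2] = ((1.5)·(1.5) + (1.5)·(1.5) + (-2.5)·(-2.5) + (-0.5)·(-0.5)) / 3 = 11/3 = 3.6667
  Sample standard deviations s_i = √(s[i,i]):
  s(X_1) = √(4.6667) = 2.1602
  s(X_2) = √(3.6667) = 1.9149

Step 3 — r_{ij} = s_{ij} / (s_i · s_j):
  r[X_1,X_1] = 1 (diagonal).
  r[X_1,X_2] = -1.3333 / (2.1602 · 1.9149) = -1.3333 / 4.1366 = -0.3223
  r[X_2,X_2] = 1 (diagonal).

R is symmetric with unit diagonal. Assembling:

R = [[1, -0.3223],
 [-0.3223, 1]]


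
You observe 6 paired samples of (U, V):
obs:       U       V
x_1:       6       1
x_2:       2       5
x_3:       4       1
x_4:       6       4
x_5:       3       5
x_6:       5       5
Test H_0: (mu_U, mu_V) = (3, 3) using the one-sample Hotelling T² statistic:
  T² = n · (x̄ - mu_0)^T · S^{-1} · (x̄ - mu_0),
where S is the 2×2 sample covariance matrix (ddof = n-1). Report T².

Step 1 — sample mean vector:
  mean(U) = (6 + 2 + 4 + 6 + 3 + 5) / 6 = 26/6 = 4.3333
  mean(V) = (1 + 5 + 1 + 4 + 5 + 5) / 6 = 21/6 = 3.5
  x̄ = (4.3333, 3.5),  deviation x̄ - mu_0 = (4.3333, 3.5) - (3, 3) = (1.3333, 0.5).

Step 2 — sample covariance matrix, S[i,j] = (1/(n-1)) · Σ_k (x_{k,i} - mean_i) · (x_{k,j} - mean_j), divisor n-1 = 5:
  S[U,U] = ((1.6667)·(1.6667) + (-2.3333)·(-2.3333) + (-0.3333)·(-0.3333) + (1.6667)·(1.6667) + (-1.3333)·(-1.3333) + (0.6667)·(0.6667)) / 5 = 13.3333/5 = 2.6667
  S[U,V] = ((1.6667)·(-2.5) + (-2.3333)·(1.5) + (-0.3333)·(-2.5) + (1.6667)·(0.5) + (-1.3333)·(1.5) + (0.6667)·(1.5)) / 5 = -7/5 = -1.4
  S[V,V] = ((-2.5)·(-2.5) + (1.5)·(1.5) + (-2.5)·(-2.5) + (0.5)·(0.5) + (1.5)·(1.5) + (1.5)·(1.5)) / 5 = 19.5/5 = 3.9
  S = [[2.6667, -1.4],
 [-1.4, 3.9]].

Step 3 — invert S. det(S) = 2.6667·3.9 - (-1.4)² = 8.44.
  S^{-1} = (1/det) · [[d, -b], [-b, a]] = [[0.4621, 0.1659],
 [0.1659, 0.316]].

Step 4 — quadratic form (x̄ - mu_0)^T · S^{-1} · (x̄ - mu_0):
  S^{-1} · (x̄ - mu_0) = (0.6991, 0.3791),
  (x̄ - mu_0)^T · [...] = (1.3333)·(0.6991) + (0.5)·(0.3791) = 1.1216.

Step 5 — scale by n: T² = 6 · 1.1216 = 6.7299.

T² ≈ 6.7299


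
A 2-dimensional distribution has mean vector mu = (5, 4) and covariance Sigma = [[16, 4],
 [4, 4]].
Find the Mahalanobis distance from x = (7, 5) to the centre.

Step 1 — centre the observation: (x - mu) = (2, 1).

Step 2 — invert Sigma. det(Sigma) = 16·4 - (4)² = 48.
  Sigma^{-1} = (1/det) · [[d, -b], [-b, a]] = [[0.0833, -0.0833],
 [-0.0833, 0.3333]].

Step 3 — form the quadratic (x - mu)^T · Sigma^{-1} · (x - mu):
  Sigma^{-1} · (x - mu) = (0.0833, 0.1667).
  (x - mu)^T · [Sigma^{-1} · (x - mu)] = (2)·(0.0833) + (1)·(0.1667) = 0.3333.

Step 4 — take square root: d = √(0.3333) ≈ 0.5774.

d(x, mu) = √(0.3333) ≈ 0.5774


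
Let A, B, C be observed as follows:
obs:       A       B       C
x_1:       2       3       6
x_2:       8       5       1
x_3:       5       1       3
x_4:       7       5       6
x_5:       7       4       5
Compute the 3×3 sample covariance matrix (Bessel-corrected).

Step 1 — column means:
  mean(A) = (2 + 8 + 5 + 7 + 7) / 5 = 29/5 = 5.8
  mean(B) = (3 + 5 + 1 + 5 + 4) / 5 = 18/5 = 3.6
  mean(C) = (6 + 1 + 3 + 6 + 5) / 5 = 21/5 = 4.2

Step 2 — sample covariance S[i,j] = (1/(n-1)) · Σ_k (x_{k,i} - mean_i) · (x_{k,j} - mean_j), with n-1 = 4.
  S[A,A] = ((-3.8)·(-3.8) + (2.2)·(2.2) + (-0.8)·(-0.8) + (1.2)·(1.2) + (1.2)·(1.2)) / 4 = 22.8/4 = 5.7
  S[A,B] = ((-3.8)·(-0.6) + (2.2)·(1.4) + (-0.8)·(-2.6) + (1.2)·(1.4) + (1.2)·(0.4)) / 4 = 9.6/4 = 2.4
  S[A,C] = ((-3.8)·(1.8) + (2.2)·(-3.2) + (-0.8)·(-1.2) + (1.2)·(1.8) + (1.2)·(0.8)) / 4 = -9.8/4 = -2.45
  S[B,B] = ((-0.6)·(-0.6) + (1.4)·(1.4) + (-2.6)·(-2.6) + (1.4)·(1.4) + (0.4)·(0.4)) / 4 = 11.2/4 = 2.8
  S[B,C] = ((-0.6)·(1.8) + (1.4)·(-3.2) + (-2.6)·(-1.2) + (1.4)·(1.8) + (0.4)·(0.8)) / 4 = 0.4/4 = 0.1
  S[C,C] = ((1.8)·(1.8) + (-3.2)·(-3.2) + (-1.2)·(-1.2) + (1.8)·(1.8) + (0.8)·(0.8)) / 4 = 18.8/4 = 4.7

S is symmetric (S[j,i] = S[i,j]). Assembling:

S = [[5.7, 2.4, -2.45],
 [2.4, 2.8, 0.1],
 [-2.45, 0.1, 4.7]]


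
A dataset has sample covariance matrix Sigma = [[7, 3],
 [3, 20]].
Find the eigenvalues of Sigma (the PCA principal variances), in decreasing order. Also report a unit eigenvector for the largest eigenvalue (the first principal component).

Step 1 — characteristic polynomial of 2×2 Sigma:
  det(Sigma - λI) = λ² - trace · λ + det = 0.
  trace = 7 + 20 = 27, det = 7·20 - (3)² = 131.
Step 2 — discriminant:
  Δ = trace² - 4·det = 729 - 524 = 205.
Step 3 — eigenvalues:
  λ = (trace ± √Δ)/2 = (27 ± 14.3178)/2,
  λ_1 = 20.6589,  λ_2 = 6.3411.

Step 4 — unit eigenvector for λ_1: solve (Sigma - λ_1 I)v = 0. First row:
  (7 - 20.6589)·v_x + (3)·v_y = 0, i.e. (-13.6589)·v_x + (3)·v_y = 0,
  so v ∝ (b, λ_1 - a) = (3, 13.6589) = u.
  ||u|| = √((3)² + (13.6589)²) = √(195.5658) ≈ 13.9845,
  v_1 = u/||u|| ≈ (0.2145, 0.9767) (||v_1|| = 1).

λ_1 = 20.6589,  λ_2 = 6.3411;  v_1 ≈ (0.2145, 0.9767)


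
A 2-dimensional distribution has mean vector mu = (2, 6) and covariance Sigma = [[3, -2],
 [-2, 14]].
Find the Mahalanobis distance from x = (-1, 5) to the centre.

Step 1 — centre the observation: (x - mu) = (-3, -1).

Step 2 — invert Sigma. det(Sigma) = 3·14 - (-2)² = 38.
  Sigma^{-1} = (1/det) · [[d, -b], [-b, a]] = [[0.3684, 0.0526],
 [0.0526, 0.0789]].

Step 3 — form the quadratic (x - mu)^T · Sigma^{-1} · (x - mu):
  Sigma^{-1} · (x - mu) = (-1.1579, -0.2368).
  (x - mu)^T · [Sigma^{-1} · (x - mu)] = (-3)·(-1.1579) + (-1)·(-0.2368) = 3.7105.

Step 4 — take square root: d = √(3.7105) ≈ 1.9263.

d(x, mu) = √(3.7105) ≈ 1.9263


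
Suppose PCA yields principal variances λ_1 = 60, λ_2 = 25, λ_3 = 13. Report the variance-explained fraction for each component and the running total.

Step 1 — total variance = trace(Sigma) = Σ λ_i = 60 + 25 + 13 = 98.

Step 2 — fraction explained by component i = λ_i / Σ λ:
  PC1: 60/98 = 0.6122
  PC2: 25/98 = 0.2551
  PC3: 13/98 = 0.1327

Step 3 — cumulative fraction after k components = (λ_1 + ... + λ_k) / Σ λ:
  k = 1: 60/98 = 0.6122
  k = 2: (60 + 25)/98 = 85/98 = 0.8673
  k = 3: (60 + 25 + 13)/98 = 98/98 = 1

Summary (fraction, with percent):

explained: PC1 0.6122 (61.22%), PC2 0.2551 (25.51%), PC3 0.1327 (13.27%);  cumulative: 0.6122, 0.8673, 1


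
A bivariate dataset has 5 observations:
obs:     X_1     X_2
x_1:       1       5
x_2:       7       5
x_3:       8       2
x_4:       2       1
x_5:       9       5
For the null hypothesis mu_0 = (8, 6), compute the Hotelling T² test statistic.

Step 1 — sample mean vector:
  mean(X_1) = (1 + 7 + 8 + 2 + 9) / 5 = 27/5 = 5.4
  mean(X_2) = (5 + 5 + 2 + 1 + 5) / 5 = 18/5 = 3.6
  x̄ = (5.4, 3.6),  deviation x̄ - mu_0 = (5.4, 3.6) - (8, 6) = (-2.6, -2.4).

Step 2 — sample covariance matrix, S[i,j] = (1/(n-1)) · Σ_k (x_{k,i} - mean_i) · (x_{k,j} - mean_j), divisor n-1 = 4:
  S[X_1,X_1] = ((-4.4)·(-4.4) + (1.6)·(1.6) + (2.6)·(2.6) + (-3.4)·(-3.4) + (3.6)·(3.6)) / 4 = 53.2/4 = 13.3
  S[X_1,X_2] = ((-4.4)·(1.4) + (1.6)·(1.4) + (2.6)·(-1.6) + (-3.4)·(-2.6) + (3.6)·(1.4)) / 4 = 5.8/4 = 1.45
  S[X_2,X_2] = ((1.4)·(1.4) + (1.4)·(1.4) + (-1.6)·(-1.6) + (-2.6)·(-2.6) + (1.4)·(1.4)) / 4 = 15.2/4 = 3.8
  S = [[13.3, 1.45],
 [1.45, 3.8]].

Step 3 — invert S. det(S) = 13.3·3.8 - (1.45)² = 48.4375.
  S^{-1} = (1/det) · [[d, -b], [-b, a]] = [[0.0785, -0.0299],
 [-0.0299, 0.2746]].

Step 4 — quadratic form (x̄ - mu_0)^T · S^{-1} · (x̄ - mu_0):
  S^{-1} · (x̄ - mu_0) = (-0.1321, -0.5812),
  (x̄ - mu_0)^T · [...] = (-2.6)·(-0.1321) + (-2.4)·(-0.5812) = 1.7383.

Step 5 — scale by n: T² = 5 · 1.7383 = 8.6916.

T² ≈ 8.6916


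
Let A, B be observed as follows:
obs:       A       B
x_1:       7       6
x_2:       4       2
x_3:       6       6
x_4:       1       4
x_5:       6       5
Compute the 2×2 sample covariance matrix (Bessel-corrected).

Step 1 — column means:
  mean(A) = (7 + 4 + 6 + 1 + 6) / 5 = 24/5 = 4.8
  mean(B) = (6 + 2 + 6 + 4 + 5) / 5 = 23/5 = 4.6

Step 2 — sample covariance S[i,j] = (1/(n-1)) · Σ_k (x_{k,i} - mean_i) · (x_{k,j} - mean_j), with n-1 = 4.
  S[A,A] = ((2.2)·(2.2) + (-0.8)·(-0.8) + (1.2)·(1.2) + (-3.8)·(-3.8) + (1.2)·(1.2)) / 4 = 22.8/4 = 5.7
  S[A,B] = ((2.2)·(1.4) + (-0.8)·(-2.6) + (1.2)·(1.4) + (-3.8)·(-0.6) + (1.2)·(0.4)) / 4 = 9.6/4 = 2.4
  S[B,B] = ((1.4)·(1.4) + (-2.6)·(-2.6) + (1.4)·(1.4) + (-0.6)·(-0.6) + (0.4)·(0.4)) / 4 = 11.2/4 = 2.8

S is symmetric (S[j,i] = S[i,j]). Assembling:

S = [[5.7, 2.4],
 [2.4, 2.8]]


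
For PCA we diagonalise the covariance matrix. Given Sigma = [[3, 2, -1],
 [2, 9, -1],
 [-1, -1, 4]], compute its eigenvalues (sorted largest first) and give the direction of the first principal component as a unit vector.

Step 1 — characteristic polynomial p(λ) = det(λI - Sigma) = λ³ - tr·λ² + c_1·λ - det, where tr = trace, c_1 = sum of the principal 2×2 minors, det = det(Sigma):
  tr = 3 + 9 + 4 = 16,
  c_1 = (3·9 - (2)²) + (3·4 - (-1)²) + (9·4 - (-1)²) = 23 + 11 + 35 = 69,
  det = 3·(9·4 - (-1)²) - (2)·((2)·4 - (-1)·(-1)) + (-1)·((2)·(-1) - 9·(-1)) = 3·(35) - (2)·(7) + (-1)·(7) = 84.
  So p(λ) = λ³ - 16λ² + 69λ - 84.
Step 2 — look for an integer root (rational root theorem: any rational root is an integer divisor of 84). Testing λ = 4:
  p(4) = 64 - 256 + 276 - 84 = 0  ✓
  Dividing out (λ - 4): p(λ) = (λ - 4)(λ² - 12λ + 21).
Step 3 — remaining eigenvalues from the quadratic λ² - 12λ + 21 = 0:
  Δ = 12² - 4·21 = 144 - 84 = 60,  λ = (12 ± √60)/2 = (12 ± 7.746)/2 ≈ 9.873 or 2.127.
  Sorted: λ_1 = 9.873,  λ_2 = 4,  λ_3 = 2.127  (check: sum = 16 = tr ✓).

Step 4 — unit eigenvector for λ_1 ≈ 9.873: v spans the null space of (Sigma - λ_1 I), whose rows are
  r_1 = (-6.873, 2, -1),  r_2 = (2, -0.873, -1),  r_3 = (-1, -1, -5.873).
  v is orthogonal to every row, so take v ∝ r_1 × r_2 = ((2)·(-1) - (-1)·(-0.873), (-1)·(2) - (-6.873)·(-1), (-6.873)·(-0.873) - (2)·(2)) ≈ (-2.873, -8.873, 2).
  Rescale (multiply by -1 so the first nonzero entry is positive): u = (2.873, 8.873, -2).
  ||u|| = √((2.873)² + (8.873)² + (-2)²) = √(90.9839) ≈ 9.5385,  v_1 = u/||u|| ≈ (0.3012, 0.9302, -0.2097) (||v_1|| = 1).

λ_1 = 9.873,  λ_2 = 4,  λ_3 = 2.127;  v_1 ≈ (0.3012, 0.9302, -0.2097)


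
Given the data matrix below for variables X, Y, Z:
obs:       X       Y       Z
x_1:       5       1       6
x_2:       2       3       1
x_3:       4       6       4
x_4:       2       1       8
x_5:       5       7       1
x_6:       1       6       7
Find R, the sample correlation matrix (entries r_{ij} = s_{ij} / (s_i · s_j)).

Step 1 — column means:
  mean(X) = (5 + 2 + 4 + 2 + 5 + 1) / 6 = 19/6 = 3.1667
  mean(Y) = (1 + 3 + 6 + 1 + 7 + 6) / 6 = 24/6 = 4
  mean(Z) = (6 + 1 + 4 + 8 + 1 + 7) / 6 = 27/6 = 4.5

Step 2 — sample variances and covariances s[i,j] = (1/(n-1)) · Σ_k (x_{k,i} - mean_i) · (x_{k,j} - mean_j), with n-1 = 5:
  s[X,X] = ((1.8333)·(1.8333) + (-1.1667)·(-1.1667) + (0.8333)·(0.8333) + (-1.1667)·(-1.1667) + (1.8333)·(1.8333) + (-2.1667)·(-2.1667)) / 5 = 14.8333/5 = 2.9667
  s[X,Y] = ((1.8333)·(-3) + (-1.1667)·(-1) + (0.8333)·(2) + (-1.1667)·(-3) + (1.8333)·(3) + (-2.1667)·(2)) / 5 = 2/5 = 0.4
  s[X,Z] = ((1.8333)·(1.5) + (-1.1667)·(-3.5) + (0.8333)·(-0.5) + (-1.1667)·(3.5) + (1.8333)·(-3.5) + (-2.1667)·(2.5)) / 5 = -9.5/5 = -1.9
  s[Y,Y] = ((-3)·(-3) + (-1)·(-1) + (2)·(2) + (-3)·(-3) + (3)·(3) + (2)·(2)) / 5 = 36/5 = 7.2
  s[Y,Z] = ((-3)·(1.5) + (-1)·(-3.5) + (2)·(-0.5) + (-3)·(3.5) + (3)·(-3.5) + (2)·(2.5)) / 5 = -18/5 = -3.6
  s[Z,Z] = ((1.5)·(1.5) + (-3.5)·(-3.5) + (-0.5)·(-0.5) + (3.5)·(3.5) + (-3.5)·(-3.5) + (2.5)·(2.5)) / 5 = 45.5/5 = 9.1
  Sample standard deviations s_i = √(s[i,i]):
  s(X) = √(2.9667) = 1.7224
  s(Y) = √(7.2) = 2.6833
  s(Z) = √(9.1) = 3.0166

Step 3 — r_{ij} = s_{ij} / (s_i · s_j):
  r[X,X] = 1 (diagonal).
  r[X,Y] = 0.4 / (1.7224 · 2.6833) = 0.4 / 4.6217 = 0.0865
  r[X,Z] = -1.9 / (1.7224 · 3.0166) = -1.9 / 5.1958 = -0.3657
  r[Y,Y] = 1 (diagonal).
  r[Y,Z] = -3.6 / (2.6833 · 3.0166) = -3.6 / 8.0944 = -0.4447
  r[Z,Z] = 1 (diagonal).

R is symmetric with unit diagonal. Assembling:

R = [[1, 0.0865, -0.3657],
 [0.0865, 1, -0.4447],
 [-0.3657, -0.4447, 1]]


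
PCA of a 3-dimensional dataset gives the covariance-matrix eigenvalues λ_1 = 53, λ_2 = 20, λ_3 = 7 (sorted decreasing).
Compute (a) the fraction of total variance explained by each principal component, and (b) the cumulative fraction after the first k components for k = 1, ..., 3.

Step 1 — total variance = trace(Sigma) = Σ λ_i = 53 + 20 + 7 = 80.

Step 2 — fraction explained by component i = λ_i / Σ λ:
  PC1: 53/80 = 0.6625
  PC2: 20/80 = 0.25
  PC3: 7/80 = 0.0875

Step 3 — cumulative fraction after k components = (λ_1 + ... + λ_k) / Σ λ:
  k = 1: 53/80 = 0.6625
  k = 2: (53 + 20)/80 = 73/80 = 0.9125
  k = 3: (53 + 20 + 7)/80 = 80/80 = 1

Summary (fraction, with percent):

explained: PC1 0.6625 (66.25%), PC2 0.25 (25%), PC3 0.0875 (8.75%);  cumulative: 0.6625, 0.9125, 1


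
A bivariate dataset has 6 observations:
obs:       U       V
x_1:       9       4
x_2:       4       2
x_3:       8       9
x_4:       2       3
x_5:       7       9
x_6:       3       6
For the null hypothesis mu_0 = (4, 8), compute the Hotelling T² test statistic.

Step 1 — sample mean vector:
  mean(U) = (9 + 4 + 8 + 2 + 7 + 3) / 6 = 33/6 = 5.5
  mean(V) = (4 + 2 + 9 + 3 + 9 + 6) / 6 = 33/6 = 5.5
  x̄ = (5.5, 5.5),  deviation x̄ - mu_0 = (5.5, 5.5) - (4, 8) = (1.5, -2.5).

Step 2 — sample covariance matrix, S[i,j] = (1/(n-1)) · Σ_k (x_{k,i} - mean_i) · (x_{k,j} - mean_j), divisor n-1 = 5:
  S[U,U] = ((3.5)·(3.5) + (-1.5)·(-1.5) + (2.5)·(2.5) + (-3.5)·(-3.5) + (1.5)·(1.5) + (-2.5)·(-2.5)) / 5 = 41.5/5 = 8.3
  S[U,V] = ((3.5)·(-1.5) + (-1.5)·(-3.5) + (2.5)·(3.5) + (-3.5)·(-2.5) + (1.5)·(3.5) + (-2.5)·(0.5)) / 5 = 21.5/5 = 4.3
  S[V,V] = ((-1.5)·(-1.5) + (-3.5)·(-3.5) + (3.5)·(3.5) + (-2.5)·(-2.5) + (3.5)·(3.5) + (0.5)·(0.5)) / 5 = 45.5/5 = 9.1
  S = [[8.3, 4.3],
 [4.3, 9.1]].

Step 3 — invert S. det(S) = 8.3·9.1 - (4.3)² = 57.04.
  S^{-1} = (1/det) · [[d, -b], [-b, a]] = [[0.1595, -0.0754],
 [-0.0754, 0.1455]].

Step 4 — quadratic form (x̄ - mu_0)^T · S^{-1} · (x̄ - mu_0):
  S^{-1} · (x̄ - mu_0) = (0.4278, -0.4769),
  (x̄ - mu_0)^T · [...] = (1.5)·(0.4278) + (-2.5)·(-0.4769) = 1.8338.

Step 5 — scale by n: T² = 6 · 1.8338 = 11.0028.

T² ≈ 11.0028


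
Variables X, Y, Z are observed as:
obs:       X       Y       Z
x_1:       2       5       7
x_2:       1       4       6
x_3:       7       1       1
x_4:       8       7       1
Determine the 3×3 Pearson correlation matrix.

Step 1 — column means:
  mean(X) = (2 + 1 + 7 + 8) / 4 = 18/4 = 4.5
  mean(Y) = (5 + 4 + 1 + 7) / 4 = 17/4 = 4.25
  mean(Z) = (7 + 6 + 1 + 1) / 4 = 15/4 = 3.75

Step 2 — sample variances and covariances s[i,j] = (1/(n-1)) · Σ_k (x_{k,i} - mean_i) · (x_{k,j} - mean_j), with n-1 = 3:
  s[X,X] = ((-2.5)·(-2.5) + (-3.5)·(-3.5) + (2.5)·(2.5) + (3.5)·(3.5)) / 3 = 37/3 = 12.3333
  s[X,Y] = ((-2.5)·(0.75) + (-3.5)·(-0.25) + (2.5)·(-3.25) + (3.5)·(2.75)) / 3 = 0.5/3 = 0.1667
  s[X,Z] = ((-2.5)·(3.25) + (-3.5)·(2.25) + (2.5)·(-2.75) + (3.5)·(-2.75)) / 3 = -32.5/3 = -10.8333
  s[Y,Y] = ((0.75)·(0.75) + (-0.25)·(-0.25) + (-3.25)·(-3.25) + (2.75)·(2.75)) / 3 = 18.75/3 = 6.25
  s[Y,Z] = ((0.75)·(3.25) + (-0.25)·(2.25) + (-3.25)·(-2.75) + (2.75)·(-2.75)) / 3 = 3.25/3 = 1.0833
  s[Z,Z] = ((3.25)·(3.25) + (2.25)·(2.25) + (-2.75)·(-2.75) + (-2.75)·(-2.75)) / 3 = 30.75/3 = 10.25
  Sample standard deviations s_i = √(s[i,i]):
  s(X) = √(12.3333) = 3.5119
  s(Y) = √(6.25) = 2.5
  s(Z) = √(10.25) = 3.2016

Step 3 — r_{ij} = s_{ij} / (s_i · s_j):
  r[X,X] = 1 (diagonal).
  r[X,Y] = 0.1667 / (3.5119 · 2.5) = 0.1667 / 8.7797 = 0.019
  r[X,Z] = -10.8333 / (3.5119 · 3.2016) = -10.8333 / 11.2435 = -0.9635
  r[Y,Y] = 1 (diagonal).
  r[Y,Z] = 1.0833 / (2.5 · 3.2016) = 1.0833 / 8.0039 = 0.1354
  r[Z,Z] = 1 (diagonal).

R is symmetric with unit diagonal. Assembling:

R = [[1, 0.019, -0.9635],
 [0.019, 1, 0.1354],
 [-0.9635, 0.1354, 1]]


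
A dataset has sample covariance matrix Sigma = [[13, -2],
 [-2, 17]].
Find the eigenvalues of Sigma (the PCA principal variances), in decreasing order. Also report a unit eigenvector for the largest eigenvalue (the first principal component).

Step 1 — characteristic polynomial of 2×2 Sigma:
  det(Sigma - λI) = λ² - trace · λ + det = 0.
  trace = 13 + 17 = 30, det = 13·17 - (-2)² = 217.
Step 2 — discriminant:
  Δ = trace² - 4·det = 900 - 868 = 32.
Step 3 — eigenvalues:
  λ = (trace ± √Δ)/2 = (30 ± 5.6569)/2,
  λ_1 = 17.8284,  λ_2 = 12.1716.

Step 4 — unit eigenvector for λ_1: solve (Sigma - λ_1 I)v = 0. First row:
  (13 - 17.8284)·v_x + (-2)·v_y = 0, i.e. (-4.8284)·v_x + (-2)·v_y = 0,
  so v ∝ (b, λ_1 - a) = (-2, 4.8284); multiply by -1 so the first entry is positive: u = (2, -4.8284).
  ||u|| = √((2)² + (-4.8284)²) = √(27.3137) ≈ 5.2263,
  v_1 = u/||u|| ≈ (0.3827, -0.9239) (||v_1|| = 1).

λ_1 = 17.8284,  λ_2 = 12.1716;  v_1 ≈ (0.3827, -0.9239)


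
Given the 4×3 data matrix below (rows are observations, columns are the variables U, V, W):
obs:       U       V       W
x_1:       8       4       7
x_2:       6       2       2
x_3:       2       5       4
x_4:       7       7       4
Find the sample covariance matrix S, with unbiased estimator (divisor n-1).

Step 1 — column means:
  mean(U) = (8 + 6 + 2 + 7) / 4 = 23/4 = 5.75
  mean(V) = (4 + 2 + 5 + 7) / 4 = 18/4 = 4.5
  mean(W) = (7 + 2 + 4 + 4) / 4 = 17/4 = 4.25

Step 2 — sample covariance S[i,j] = (1/(n-1)) · Σ_k (x_{k,i} - mean_i) · (x_{k,j} - mean_j), with n-1 = 3.
  S[U,U] = ((2.25)·(2.25) + (0.25)·(0.25) + (-3.75)·(-3.75) + (1.25)·(1.25)) / 3 = 20.75/3 = 6.9167
  S[U,V] = ((2.25)·(-0.5) + (0.25)·(-2.5) + (-3.75)·(0.5) + (1.25)·(2.5)) / 3 = -0.5/3 = -0.1667
  S[U,W] = ((2.25)·(2.75) + (0.25)·(-2.25) + (-3.75)·(-0.25) + (1.25)·(-0.25)) / 3 = 6.25/3 = 2.0833
  S[V,V] = ((-0.5)·(-0.5) + (-2.5)·(-2.5) + (0.5)·(0.5) + (2.5)·(2.5)) / 3 = 13/3 = 4.3333
  S[V,W] = ((-0.5)·(2.75) + (-2.5)·(-2.25) + (0.5)·(-0.25) + (2.5)·(-0.25)) / 3 = 3.5/3 = 1.1667
  S[W,W] = ((2.75)·(2.75) + (-2.25)·(-2.25) + (-0.25)·(-0.25) + (-0.25)·(-0.25)) / 3 = 12.75/3 = 4.25

S is symmetric (S[j,i] = S[i,j]). Assembling:

S = [[6.9167, -0.1667, 2.0833],
 [-0.1667, 4.3333, 1.1667],
 [2.0833, 1.1667, 4.25]]


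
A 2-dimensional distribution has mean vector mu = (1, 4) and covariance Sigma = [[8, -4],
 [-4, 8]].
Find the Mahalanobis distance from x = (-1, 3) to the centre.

Step 1 — centre the observation: (x - mu) = (-2, -1).

Step 2 — invert Sigma. det(Sigma) = 8·8 - (-4)² = 48.
  Sigma^{-1} = (1/det) · [[d, -b], [-b, a]] = [[0.1667, 0.0833],
 [0.0833, 0.1667]].

Step 3 — form the quadratic (x - mu)^T · Sigma^{-1} · (x - mu):
  Sigma^{-1} · (x - mu) = (-0.4167, -0.3333).
  (x - mu)^T · [Sigma^{-1} · (x - mu)] = (-2)·(-0.4167) + (-1)·(-0.3333) = 1.1667.

Step 4 — take square root: d = √(1.1667) ≈ 1.0801.

d(x, mu) = √(1.1667) ≈ 1.0801


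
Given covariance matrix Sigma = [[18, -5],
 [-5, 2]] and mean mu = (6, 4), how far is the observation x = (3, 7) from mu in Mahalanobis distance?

Step 1 — centre the observation: (x - mu) = (-3, 3).

Step 2 — invert Sigma. det(Sigma) = 18·2 - (-5)² = 11.
  Sigma^{-1} = (1/det) · [[d, -b], [-b, a]] = [[0.1818, 0.4545],
 [0.4545, 1.6364]].

Step 3 — form the quadratic (x - mu)^T · Sigma^{-1} · (x - mu):
  Sigma^{-1} · (x - mu) = (0.8182, 3.5455).
  (x - mu)^T · [Sigma^{-1} · (x - mu)] = (-3)·(0.8182) + (3)·(3.5455) = 8.1818.

Step 4 — take square root: d = √(8.1818) ≈ 2.8604.

d(x, mu) = √(8.1818) ≈ 2.8604


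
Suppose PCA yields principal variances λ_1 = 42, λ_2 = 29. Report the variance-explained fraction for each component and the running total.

Step 1 — total variance = trace(Sigma) = Σ λ_i = 42 + 29 = 71.

Step 2 — fraction explained by component i = λ_i / Σ λ:
  PC1: 42/71 = 0.5915
  PC2: 29/71 = 0.4085

Step 3 — cumulative fraction after k components = (λ_1 + ... + λ_k) / Σ λ:
  k = 1: 42/71 = 0.5915
  k = 2: (42 + 29)/71 = 71/71 = 1

Summary (fraction, with percent):

explained: PC1 0.5915 (59.15%), PC2 0.4085 (40.85%);  cumulative: 0.5915, 1


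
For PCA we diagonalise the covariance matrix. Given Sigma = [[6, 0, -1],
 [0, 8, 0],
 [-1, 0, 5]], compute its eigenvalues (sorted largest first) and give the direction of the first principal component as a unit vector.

Step 1 — characteristic polynomial p(λ) = det(λI - Sigma) = λ³ - tr·λ² + c_1·λ - det, where tr = trace, c_1 = sum of the principal 2×2 minors, det = det(Sigma):
  tr = 6 + 8 + 5 = 19,
  c_1 = (6·8 - (0)²) + (6·5 - (-1)²) + (8·5 - (0)²) = 48 + 29 + 40 = 117,
  det = 6·(8·5 - (0)²) - (0)·((0)·5 - (0)·(-1)) + (-1)·((0)·(0) - 8·(-1)) = 6·(40) - (0)·(0) + (-1)·(8) = 232.
  So p(λ) = λ³ - 19λ² + 117λ - 232.
Step 2 — look for an integer root (rational root theorem: any rational root is an integer divisor of 232). Testing λ = 8:
  p(8) = 512 - 1216 + 936 - 232 = 0  ✓
  Dividing out (λ - 8): p(λ) = (λ - 8)(λ² - 11λ + 29).
Step 3 — remaining eigenvalues from the quadratic λ² - 11λ + 29 = 0:
  Δ = 11² - 4·29 = 121 - 116 = 5,  λ = (11 ± √5)/2 = (11 ± 2.2361)/2 ≈ 6.618 or 4.382.
  Sorted: λ_1 = 8,  λ_2 = 6.618,  λ_3 = 4.382  (check: sum = 19 = tr ✓).

Step 4 — unit eigenvector for λ_1 = 8: v spans the null space of (Sigma - λ_1 I), whose rows are
  r_1 = (-2, 0, -1),  r_2 = (0, 0, 0),  r_3 = (-1, 0, -3).
  v is orthogonal to every row, so take v ∝ r_1 × r_3 = ((0)·(-3) - (-1)·(0), (-1)·(-1) - (-2)·(-3), (-2)·(0) - (0)·(-1)) = (0, -5, 0).
  Rescale (divide by 5; multiply by -1 so the first nonzero entry is positive): u = (0, 1, 0).
  ||u|| = √((0)² + (1)² + (0)²) = √(1) = 1,  v_1 = u/||u|| ≈ (0, 1, 0) (||v_1|| = 1).

λ_1 = 8,  λ_2 = 6.618,  λ_3 = 4.382;  v_1 ≈ (0, 1, 0)


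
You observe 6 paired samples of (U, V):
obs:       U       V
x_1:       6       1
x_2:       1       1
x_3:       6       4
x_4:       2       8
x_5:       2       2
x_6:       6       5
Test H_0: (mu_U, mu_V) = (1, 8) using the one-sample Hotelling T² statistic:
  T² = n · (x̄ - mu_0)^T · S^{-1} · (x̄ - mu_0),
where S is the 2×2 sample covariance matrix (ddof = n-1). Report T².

Step 1 — sample mean vector:
  mean(U) = (6 + 1 + 6 + 2 + 2 + 6) / 6 = 23/6 = 3.8333
  mean(V) = (1 + 1 + 4 + 8 + 2 + 5) / 6 = 21/6 = 3.5
  x̄ = (3.8333, 3.5),  deviation x̄ - mu_0 = (3.8333, 3.5) - (1, 8) = (2.8333, -4.5).

Step 2 — sample covariance matrix, S[i,j] = (1/(n-1)) · Σ_k (x_{k,i} - mean_i) · (x_{k,j} - mean_j), divisor n-1 = 5:
  S[U,U] = ((2.1667)·(2.1667) + (-2.8333)·(-2.8333) + (2.1667)·(2.1667) + (-1.8333)·(-1.8333) + (-1.8333)·(-1.8333) + (2.1667)·(2.1667)) / 5 = 28.8333/5 = 5.7667
  S[U,V] = ((2.1667)·(-2.5) + (-2.8333)·(-2.5) + (2.1667)·(0.5) + (-1.8333)·(4.5) + (-1.8333)·(-1.5) + (2.1667)·(1.5)) / 5 = 0.5/5 = 0.1
  S[V,V] = ((-2.5)·(-2.5) + (-2.5)·(-2.5) + (0.5)·(0.5) + (4.5)·(4.5) + (-1.5)·(-1.5) + (1.5)·(1.5)) / 5 = 37.5/5 = 7.5
  S = [[5.7667, 0.1],
 [0.1, 7.5]].

Step 3 — invert S. det(S) = 5.7667·7.5 - (0.1)² = 43.24.
  S^{-1} = (1/det) · [[d, -b], [-b, a]] = [[0.1735, -0.0023],
 [-0.0023, 0.1334]].

Step 4 — quadratic form (x̄ - mu_0)^T · S^{-1} · (x̄ - mu_0):
  S^{-1} · (x̄ - mu_0) = (0.5019, -0.6067),
  (x̄ - mu_0)^T · [...] = (2.8333)·(0.5019) + (-4.5)·(-0.6067) = 4.152.

Step 5 — scale by n: T² = 6 · 4.152 = 24.9121.

T² ≈ 24.9121


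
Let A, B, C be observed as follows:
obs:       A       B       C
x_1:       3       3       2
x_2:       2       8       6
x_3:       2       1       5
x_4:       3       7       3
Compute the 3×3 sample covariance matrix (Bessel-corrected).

Step 1 — column means:
  mean(A) = (3 + 2 + 2 + 3) / 4 = 10/4 = 2.5
  mean(B) = (3 + 8 + 1 + 7) / 4 = 19/4 = 4.75
  mean(C) = (2 + 6 + 5 + 3) / 4 = 16/4 = 4

Step 2 — sample covariance S[i,j] = (1/(n-1)) · Σ_k (x_{k,i} - mean_i) · (x_{k,j} - mean_j), with n-1 = 3.
  S[A,A] = ((0.5)·(0.5) + (-0.5)·(-0.5) + (-0.5)·(-0.5) + (0.5)·(0.5)) / 3 = 1/3 = 0.3333
  S[A,B] = ((0.5)·(-1.75) + (-0.5)·(3.25) + (-0.5)·(-3.75) + (0.5)·(2.25)) / 3 = 0.5/3 = 0.1667
  S[A,C] = ((0.5)·(-2) + (-0.5)·(2) + (-0.5)·(1) + (0.5)·(-1)) / 3 = -3/3 = -1
  S[B,B] = ((-1.75)·(-1.75) + (3.25)·(3.25) + (-3.75)·(-3.75) + (2.25)·(2.25)) / 3 = 32.75/3 = 10.9167
  S[B,C] = ((-1.75)·(-2) + (3.25)·(2) + (-3.75)·(1) + (2.25)·(-1)) / 3 = 4/3 = 1.3333
  S[C,C] = ((-2)·(-2) + (2)·(2) + (1)·(1) + (-1)·(-1)) / 3 = 10/3 = 3.3333

S is symmetric (S[j,i] = S[i,j]). Assembling:

S = [[0.3333, 0.1667, -1],
 [0.1667, 10.9167, 1.3333],
 [-1, 1.3333, 3.3333]]


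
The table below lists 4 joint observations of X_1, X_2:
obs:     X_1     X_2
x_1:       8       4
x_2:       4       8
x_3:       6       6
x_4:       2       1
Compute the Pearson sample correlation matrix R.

Step 1 — column means:
  mean(X_1) = (8 + 4 + 6 + 2) / 4 = 20/4 = 5
  mean(X_2) = (4 + 8 + 6 + 1) / 4 = 19/4 = 4.75

Step 2 — sample variances and covariances s[i,j] = (1/(n-1)) · Σ_k (x_{k,i} - mean_i) · (x_{k,j} - mean_j), with n-1 = 3:
  s[X_1,X_1] = ((3)·(3) + (-1)·(-1) + (1)·(1) + (-3)·(-3)) / 3 = 20/3 = 6.6667
  s[X_1,X_2] = ((3)·(-0.75) + (-1)·(3.25) + (1)·(1.25) + (-3)·(-3.75)) / 3 = 7/3 = 2.3333
  s[X_2,X_2] = ((-0.75)·(-0.75) + (3.25)·(3.25) + (1.25)·(1.25) + (-3.75)·(-3.75)) / 3 = 26.75/3 = 8.9167
  Sample standard deviations s_i = √(s[i,i]):
  s(X_1) = √(6.6667) = 2.582
  s(X_2) = √(8.9167) = 2.9861

Step 3 — r_{ij} = s_{ij} / (s_i · s_j):
  r[X_1,X_1] = 1 (diagonal).
  r[X_1,X_2] = 2.3333 / (2.582 · 2.9861) = 2.3333 / 7.71 = 0.3026
  r[X_2,X_2] = 1 (diagonal).

R is symmetric with unit diagonal. Assembling:

R = [[1, 0.3026],
 [0.3026, 1]]


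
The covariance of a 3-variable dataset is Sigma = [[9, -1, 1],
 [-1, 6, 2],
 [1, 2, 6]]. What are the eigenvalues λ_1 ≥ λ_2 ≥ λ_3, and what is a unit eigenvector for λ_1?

Step 1 — characteristic polynomial p(λ) = det(λI - Sigma) = λ³ - tr·λ² + c_1·λ - det, where tr = trace, c_1 = sum of the principal 2×2 minors, det = det(Sigma):
  tr = 9 + 6 + 6 = 21,
  c_1 = (9·6 - (-1)²) + (9·6 - (1)²) + (6·6 - (2)²) = 53 + 53 + 32 = 138,
  det = 9·(6·6 - (2)²) - (-1)·((-1)·6 - (2)·(1)) + (1)·((-1)·(2) - 6·(1)) = 9·(32) - (-1)·(-8) + (1)·(-8) = 272.
  So p(λ) = λ³ - 21λ² + 138λ - 272.
Step 2 — look for an integer root (rational root theorem: any rational root is an integer divisor of 272). Testing λ = 8:
  p(8) = 512 - 1344 + 1104 - 272 = 0  ✓
  Dividing out (λ - 8): p(λ) = (λ - 8)(λ² - 13λ + 34).
Step 3 — remaining eigenvalues from the quadratic λ² - 13λ + 34 = 0:
  Δ = 13² - 4·34 = 169 - 136 = 33,  λ = (13 ± √33)/2 = (13 ± 5.7446)/2 ≈ 9.3723 or 3.6277.
  Sorted: λ_1 = 9.3723,  λ_2 = 8,  λ_3 = 3.6277  (check: sum = 21 = tr ✓).

Step 4 — unit eigenvector for λ_1 ≈ 9.3723: v spans the null space of (Sigma - λ_1 I), whose rows are
  r_1 = (-0.3723, -1, 1),  r_2 = (-1, -3.3723, 2),  r_3 = (1, 2, -3.3723).
  v is orthogonal to every row, so take v ∝ r_1 × r_2 = ((-1)·(2) - (1)·(-3.3723), (1)·(-1) - (-0.3723)·(2), (-0.3723)·(-3.3723) - (-1)·(-1)) ≈ (1.3723, -0.2554, 0.2554).
  Let u = (1.3723, -0.2554, 0.2554).
  ||u|| = √((1.3723)² + (-0.2554)² + (0.2554)²) = √(2.0137) ≈ 1.419,  v_1 = u/||u|| ≈ (0.9671, -0.18, 0.18) (||v_1|| = 1).

λ_1 = 9.3723,  λ_2 = 8,  λ_3 = 3.6277;  v_1 ≈ (0.9671, -0.18, 0.18)


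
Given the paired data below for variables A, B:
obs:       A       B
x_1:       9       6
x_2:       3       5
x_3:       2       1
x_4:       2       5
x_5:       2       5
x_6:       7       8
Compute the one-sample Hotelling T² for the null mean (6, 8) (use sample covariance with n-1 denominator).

Step 1 — sample mean vector:
  mean(A) = (9 + 3 + 2 + 2 + 2 + 7) / 6 = 25/6 = 4.1667
  mean(B) = (6 + 5 + 1 + 5 + 5 + 8) / 6 = 30/6 = 5
  x̄ = (4.1667, 5),  deviation x̄ - mu_0 = (4.1667, 5) - (6, 8) = (-1.8333, -3).

Step 2 — sample covariance matrix, S[i,j] = (1/(n-1)) · Σ_k (x_{k,i} - mean_i) · (x_{k,j} - mean_j), divisor n-1 = 5:
  S[A,A] = ((4.8333)·(4.8333) + (-1.1667)·(-1.1667) + (-2.1667)·(-2.1667) + (-2.1667)·(-2.1667) + (-2.1667)·(-2.1667) + (2.8333)·(2.8333)) / 5 = 46.8333/5 = 9.3667
  S[A,B] = ((4.8333)·(1) + (-1.1667)·(0) + (-2.1667)·(-4) + (-2.1667)·(0) + (-2.1667)·(0) + (2.8333)·(3)) / 5 = 22/5 = 4.4
  S[B,B] = ((1)·(1) + (0)·(0) + (-4)·(-4) + (0)·(0) + (0)·(0) + (3)·(3)) / 5 = 26/5 = 5.2
  S = [[9.3667, 4.4],
 [4.4, 5.2]].

Step 3 — invert S. det(S) = 9.3667·5.2 - (4.4)² = 29.3467.
  S^{-1} = (1/det) · [[d, -b], [-b, a]] = [[0.1772, -0.1499],
 [-0.1499, 0.3192]].

Step 4 — quadratic form (x̄ - mu_0)^T · S^{-1} · (x̄ - mu_0):
  S^{-1} · (x̄ - mu_0) = (0.1249, -0.6826),
  (x̄ - mu_0)^T · [...] = (-1.8333)·(0.1249) + (-3)·(-0.6826) = 1.8189.

Step 5 — scale by n: T² = 6 · 1.8189 = 10.9132.

T² ≈ 10.9132


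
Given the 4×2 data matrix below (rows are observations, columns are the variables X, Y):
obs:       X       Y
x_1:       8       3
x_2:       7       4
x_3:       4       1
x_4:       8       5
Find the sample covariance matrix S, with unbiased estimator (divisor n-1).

Step 1 — column means:
  mean(X) = (8 + 7 + 4 + 8) / 4 = 27/4 = 6.75
  mean(Y) = (3 + 4 + 1 + 5) / 4 = 13/4 = 3.25

Step 2 — sample covariance S[i,j] = (1/(n-1)) · Σ_k (x_{k,i} - mean_i) · (x_{k,j} - mean_j), with n-1 = 3.
  S[X,X] = ((1.25)·(1.25) + (0.25)·(0.25) + (-2.75)·(-2.75) + (1.25)·(1.25)) / 3 = 10.75/3 = 3.5833
  S[X,Y] = ((1.25)·(-0.25) + (0.25)·(0.75) + (-2.75)·(-2.25) + (1.25)·(1.75)) / 3 = 8.25/3 = 2.75
  S[Y,Y] = ((-0.25)·(-0.25) + (0.75)·(0.75) + (-2.25)·(-2.25) + (1.75)·(1.75)) / 3 = 8.75/3 = 2.9167

S is symmetric (S[j,i] = S[i,j]). Assembling:

S = [[3.5833, 2.75],
 [2.75, 2.9167]]


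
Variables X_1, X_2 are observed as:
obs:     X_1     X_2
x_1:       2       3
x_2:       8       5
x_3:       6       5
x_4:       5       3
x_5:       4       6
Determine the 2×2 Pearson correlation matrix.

Step 1 — column means:
  mean(X_1) = (2 + 8 + 6 + 5 + 4) / 5 = 25/5 = 5
  mean(X_2) = (3 + 5 + 5 + 3 + 6) / 5 = 22/5 = 4.4

Step 2 — sample variances and covariances s[i,j] = (1/(n-1)) · Σ_k (x_{k,i} - mean_i) · (x_{k,j} - mean_j), with n-1 = 4:
  s[X_1,X_1] = ((-3)·(-3) + (3)·(3) + (1)·(1) + (0)·(0) + (-1)·(-1)) / 4 = 20/4 = 5
  s[X_1,X_2] = ((-3)·(-1.4) + (3)·(0.6) + (1)·(0.6) + (0)·(-1.4) + (-1)·(1.6)) / 4 = 5/4 = 1.25
  s[X_2,X_2] = ((-1.4)·(-1.4) + (0.6)·(0.6) + (0.6)·(0.6) + (-1.4)·(-1.4) + (1.6)·(1.6)) / 4 = 7.2/4 = 1.8
  Sample standard deviations s_i = √(s[i,i]):
  s(X_1) = √(5) = 2.2361
  s(X_2) = √(1.8) = 1.3416

Step 3 — r_{ij} = s_{ij} / (s_i · s_j):
  r[X_1,X_1] = 1 (diagonal).
  r[X_1,X_2] = 1.25 / (2.2361 · 1.3416) = 1.25 / 3 = 0.4167
  r[X_2,X_2] = 1 (diagonal).

R is symmetric with unit diagonal. Assembling:

R = [[1, 0.4167],
 [0.4167, 1]]


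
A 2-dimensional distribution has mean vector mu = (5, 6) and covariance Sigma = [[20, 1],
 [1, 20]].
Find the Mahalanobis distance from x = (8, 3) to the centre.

Step 1 — centre the observation: (x - mu) = (3, -3).

Step 2 — invert Sigma. det(Sigma) = 20·20 - (1)² = 399.
  Sigma^{-1} = (1/det) · [[d, -b], [-b, a]] = [[0.0501, -0.0025],
 [-0.0025, 0.0501]].

Step 3 — form the quadratic (x - mu)^T · Sigma^{-1} · (x - mu):
  Sigma^{-1} · (x - mu) = (0.1579, -0.1579).
  (x - mu)^T · [Sigma^{-1} · (x - mu)] = (3)·(0.1579) + (-3)·(-0.1579) = 0.9474.

Step 4 — take square root: d = √(0.9474) ≈ 0.9733.

d(x, mu) = √(0.9474) ≈ 0.9733


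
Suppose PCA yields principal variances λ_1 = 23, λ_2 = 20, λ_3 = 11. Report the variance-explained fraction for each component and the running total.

Step 1 — total variance = trace(Sigma) = Σ λ_i = 23 + 20 + 11 = 54.

Step 2 — fraction explained by component i = λ_i / Σ λ:
  PC1: 23/54 = 0.4259
  PC2: 20/54 = 0.3704
  PC3: 11/54 = 0.2037

Step 3 — cumulative fraction after k components = (λ_1 + ... + λ_k) / Σ λ:
  k = 1: 23/54 = 0.4259
  k = 2: (23 + 20)/54 = 43/54 = 0.7963
  k = 3: (23 + 20 + 11)/54 = 54/54 = 1

Summary (fraction, with percent):

explained: PC1 0.4259 (42.59%), PC2 0.3704 (37.04%), PC3 0.2037 (20.37%);  cumulative: 0.4259, 0.7963, 1


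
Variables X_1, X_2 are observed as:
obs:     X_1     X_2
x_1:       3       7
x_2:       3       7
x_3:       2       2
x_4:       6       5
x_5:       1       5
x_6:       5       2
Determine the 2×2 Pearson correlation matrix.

Step 1 — column means:
  mean(X_1) = (3 + 3 + 2 + 6 + 1 + 5) / 6 = 20/6 = 3.3333
  mean(X_2) = (7 + 7 + 2 + 5 + 5 + 2) / 6 = 28/6 = 4.6667

Step 2 — sample variances and covariances s[i,j] = (1/(n-1)) · Σ_k (x_{k,i} - mean_i) · (x_{k,j} - mean_j), with n-1 = 5:
  s[X_1,X_1] = ((-0.3333)·(-0.3333) + (-0.3333)·(-0.3333) + (-1.3333)·(-1.3333) + (2.6667)·(2.6667) + (-2.3333)·(-2.3333) + (1.6667)·(1.6667)) / 5 = 17.3333/5 = 3.4667
  s[X_1,X_2] = ((-0.3333)·(2.3333) + (-0.3333)·(2.3333) + (-1.3333)·(-2.6667) + (2.6667)·(0.3333) + (-2.3333)·(0.3333) + (1.6667)·(-2.6667)) / 5 = -2.3333/5 = -0.4667
  s[X_2,X_2] = ((2.3333)·(2.3333) + (2.3333)·(2.3333) + (-2.6667)·(-2.6667) + (0.3333)·(0.3333) + (0.3333)·(0.3333) + (-2.6667)·(-2.6667)) / 5 = 25.3333/5 = 5.0667
  Sample standard deviations s_i = √(s[i,i]):
  s(X_1) = √(3.4667) = 1.8619
  s(X_2) = √(5.0667) = 2.2509

Step 3 — r_{ij} = s_{ij} / (s_i · s_j):
  r[X_1,X_1] = 1 (diagonal).
  r[X_1,X_2] = -0.4667 / (1.8619 · 2.2509) = -0.4667 / 4.191 = -0.1113
  r[X_2,X_2] = 1 (diagonal).

R is symmetric with unit diagonal. Assembling:

R = [[1, -0.1113],
 [-0.1113, 1]]
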